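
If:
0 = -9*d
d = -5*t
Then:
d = 0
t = 0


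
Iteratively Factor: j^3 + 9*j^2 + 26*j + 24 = (j + 3)*(j^2 + 6*j + 8) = (j + 3)*(j + 4)*(j + 2)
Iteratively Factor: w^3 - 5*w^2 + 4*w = (w - 4)*(w^2 - w) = (w - 4)*(w - 1)*(w)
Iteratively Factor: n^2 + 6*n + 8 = (n + 4)*(n + 2)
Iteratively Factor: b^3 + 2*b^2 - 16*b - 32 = (b + 2)*(b^2 - 16) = (b + 2)*(b + 4)*(b - 4)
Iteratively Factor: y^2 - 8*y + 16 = (y - 4)*(y - 4)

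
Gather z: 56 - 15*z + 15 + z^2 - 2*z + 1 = z^2 - 17*z + 72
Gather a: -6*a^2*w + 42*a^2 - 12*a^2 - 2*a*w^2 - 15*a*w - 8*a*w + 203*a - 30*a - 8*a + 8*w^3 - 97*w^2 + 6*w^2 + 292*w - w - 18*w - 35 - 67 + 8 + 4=a^2*(30 - 6*w) + a*(-2*w^2 - 23*w + 165) + 8*w^3 - 91*w^2 + 273*w - 90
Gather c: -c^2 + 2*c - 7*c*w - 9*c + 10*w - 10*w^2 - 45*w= -c^2 + c*(-7*w - 7) - 10*w^2 - 35*w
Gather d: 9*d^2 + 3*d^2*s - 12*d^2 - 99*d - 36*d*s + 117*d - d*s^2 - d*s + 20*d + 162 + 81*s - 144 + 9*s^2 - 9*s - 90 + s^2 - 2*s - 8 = d^2*(3*s - 3) + d*(-s^2 - 37*s + 38) + 10*s^2 + 70*s - 80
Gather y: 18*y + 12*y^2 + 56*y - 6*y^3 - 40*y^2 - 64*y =-6*y^3 - 28*y^2 + 10*y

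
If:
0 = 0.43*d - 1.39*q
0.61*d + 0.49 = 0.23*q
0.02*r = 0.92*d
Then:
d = -0.91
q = -0.28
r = -41.83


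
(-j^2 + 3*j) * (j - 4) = -j^3 + 7*j^2 - 12*j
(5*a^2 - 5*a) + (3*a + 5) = 5*a^2 - 2*a + 5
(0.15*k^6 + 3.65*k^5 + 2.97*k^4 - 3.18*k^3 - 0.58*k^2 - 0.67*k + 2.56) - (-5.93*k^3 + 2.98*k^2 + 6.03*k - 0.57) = 0.15*k^6 + 3.65*k^5 + 2.97*k^4 + 2.75*k^3 - 3.56*k^2 - 6.7*k + 3.13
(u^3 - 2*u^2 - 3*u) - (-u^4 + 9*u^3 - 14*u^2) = u^4 - 8*u^3 + 12*u^2 - 3*u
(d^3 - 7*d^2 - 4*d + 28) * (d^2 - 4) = d^5 - 7*d^4 - 8*d^3 + 56*d^2 + 16*d - 112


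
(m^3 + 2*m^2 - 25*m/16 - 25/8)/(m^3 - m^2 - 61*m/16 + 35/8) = (4*m + 5)/(4*m - 7)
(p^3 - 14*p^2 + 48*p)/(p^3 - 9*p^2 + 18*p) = (p - 8)/(p - 3)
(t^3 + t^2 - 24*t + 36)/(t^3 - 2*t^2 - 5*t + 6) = (t^2 + 4*t - 12)/(t^2 + t - 2)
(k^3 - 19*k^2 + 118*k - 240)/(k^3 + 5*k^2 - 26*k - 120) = (k^2 - 14*k + 48)/(k^2 + 10*k + 24)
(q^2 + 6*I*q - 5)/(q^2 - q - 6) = (-q^2 - 6*I*q + 5)/(-q^2 + q + 6)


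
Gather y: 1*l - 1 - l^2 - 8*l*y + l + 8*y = -l^2 + 2*l + y*(8 - 8*l) - 1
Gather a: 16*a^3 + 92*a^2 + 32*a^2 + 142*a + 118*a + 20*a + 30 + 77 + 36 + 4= 16*a^3 + 124*a^2 + 280*a + 147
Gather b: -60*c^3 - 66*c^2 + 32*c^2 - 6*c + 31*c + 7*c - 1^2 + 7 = -60*c^3 - 34*c^2 + 32*c + 6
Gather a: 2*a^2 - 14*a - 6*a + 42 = 2*a^2 - 20*a + 42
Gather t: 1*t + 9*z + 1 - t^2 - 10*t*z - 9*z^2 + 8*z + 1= -t^2 + t*(1 - 10*z) - 9*z^2 + 17*z + 2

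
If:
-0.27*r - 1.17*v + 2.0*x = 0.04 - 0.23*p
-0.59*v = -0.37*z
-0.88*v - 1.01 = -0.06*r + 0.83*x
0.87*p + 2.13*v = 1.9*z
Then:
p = 0.648548607052406*z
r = -15.2633602279275*z - 19.7233429394813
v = 0.627118644067797*z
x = -1.76827231380158*z - 2.64265129682997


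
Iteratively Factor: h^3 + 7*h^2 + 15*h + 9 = (h + 3)*(h^2 + 4*h + 3) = (h + 3)^2*(h + 1)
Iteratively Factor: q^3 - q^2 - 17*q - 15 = (q + 1)*(q^2 - 2*q - 15) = (q + 1)*(q + 3)*(q - 5)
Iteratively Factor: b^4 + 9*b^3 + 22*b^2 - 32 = (b + 2)*(b^3 + 7*b^2 + 8*b - 16) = (b + 2)*(b + 4)*(b^2 + 3*b - 4) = (b - 1)*(b + 2)*(b + 4)*(b + 4)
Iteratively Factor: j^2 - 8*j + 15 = (j - 5)*(j - 3)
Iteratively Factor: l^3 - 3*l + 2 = (l - 1)*(l^2 + l - 2) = (l - 1)^2*(l + 2)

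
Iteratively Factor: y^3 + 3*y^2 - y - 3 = (y + 3)*(y^2 - 1) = (y + 1)*(y + 3)*(y - 1)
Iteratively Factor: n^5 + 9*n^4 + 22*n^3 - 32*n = (n)*(n^4 + 9*n^3 + 22*n^2 - 32) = n*(n + 2)*(n^3 + 7*n^2 + 8*n - 16) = n*(n + 2)*(n + 4)*(n^2 + 3*n - 4) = n*(n + 2)*(n + 4)^2*(n - 1)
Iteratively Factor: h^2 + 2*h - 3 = (h - 1)*(h + 3)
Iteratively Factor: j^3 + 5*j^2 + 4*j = (j + 4)*(j^2 + j) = (j + 1)*(j + 4)*(j)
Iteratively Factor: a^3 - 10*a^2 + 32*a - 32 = (a - 2)*(a^2 - 8*a + 16) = (a - 4)*(a - 2)*(a - 4)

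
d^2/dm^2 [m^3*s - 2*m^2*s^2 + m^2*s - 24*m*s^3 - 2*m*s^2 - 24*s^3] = 2*s*(3*m - 2*s + 1)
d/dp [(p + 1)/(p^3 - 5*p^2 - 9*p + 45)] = (p^3 - 5*p^2 - 9*p + (p + 1)*(-3*p^2 + 10*p + 9) + 45)/(p^3 - 5*p^2 - 9*p + 45)^2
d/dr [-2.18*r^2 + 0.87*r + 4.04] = 0.87 - 4.36*r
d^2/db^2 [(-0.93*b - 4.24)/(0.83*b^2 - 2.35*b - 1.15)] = ((0.93*b + 4.24)*(1.66*b - 2.35)*(3.32*b - 4.7) + (4.6314*b + 2.6674)*(-0.83*b^2 + 2.35*b + 1.15))/(-0.83*b^2 + 2.35*b + 1.15)^3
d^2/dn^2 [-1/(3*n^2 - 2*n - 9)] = 2*(-9*n^2 + 6*n + 4*(3*n - 1)^2 + 27)/(-3*n^2 + 2*n + 9)^3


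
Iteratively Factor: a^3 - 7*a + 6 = (a - 2)*(a^2 + 2*a - 3) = (a - 2)*(a - 1)*(a + 3)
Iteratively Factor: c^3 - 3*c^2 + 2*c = (c - 1)*(c^2 - 2*c) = (c - 2)*(c - 1)*(c)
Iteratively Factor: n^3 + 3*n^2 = (n)*(n^2 + 3*n) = n*(n + 3)*(n)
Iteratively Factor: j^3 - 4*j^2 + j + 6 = (j + 1)*(j^2 - 5*j + 6) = (j - 3)*(j + 1)*(j - 2)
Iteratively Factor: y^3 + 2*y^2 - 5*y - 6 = (y + 3)*(y^2 - y - 2) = (y - 2)*(y + 3)*(y + 1)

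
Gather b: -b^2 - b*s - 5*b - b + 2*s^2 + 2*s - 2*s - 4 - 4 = -b^2 + b*(-s - 6) + 2*s^2 - 8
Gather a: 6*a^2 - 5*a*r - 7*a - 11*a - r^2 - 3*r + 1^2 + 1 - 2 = 6*a^2 + a*(-5*r - 18) - r^2 - 3*r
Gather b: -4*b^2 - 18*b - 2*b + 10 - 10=-4*b^2 - 20*b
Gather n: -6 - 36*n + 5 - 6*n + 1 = -42*n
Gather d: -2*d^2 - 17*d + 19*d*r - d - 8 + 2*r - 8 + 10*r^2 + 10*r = -2*d^2 + d*(19*r - 18) + 10*r^2 + 12*r - 16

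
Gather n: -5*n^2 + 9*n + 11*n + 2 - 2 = -5*n^2 + 20*n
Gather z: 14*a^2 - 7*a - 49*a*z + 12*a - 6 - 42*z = 14*a^2 + 5*a + z*(-49*a - 42) - 6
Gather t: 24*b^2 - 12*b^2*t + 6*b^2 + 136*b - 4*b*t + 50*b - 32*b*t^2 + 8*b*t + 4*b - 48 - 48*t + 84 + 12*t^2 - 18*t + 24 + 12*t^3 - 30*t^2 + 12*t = 30*b^2 + 190*b + 12*t^3 + t^2*(-32*b - 18) + t*(-12*b^2 + 4*b - 54) + 60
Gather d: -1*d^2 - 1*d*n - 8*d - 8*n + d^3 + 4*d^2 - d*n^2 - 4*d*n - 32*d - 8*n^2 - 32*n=d^3 + 3*d^2 + d*(-n^2 - 5*n - 40) - 8*n^2 - 40*n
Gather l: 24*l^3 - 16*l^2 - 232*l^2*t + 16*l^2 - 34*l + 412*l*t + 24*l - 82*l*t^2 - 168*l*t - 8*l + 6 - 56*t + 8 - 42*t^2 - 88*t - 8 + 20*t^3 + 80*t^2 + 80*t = 24*l^3 - 232*l^2*t + l*(-82*t^2 + 244*t - 18) + 20*t^3 + 38*t^2 - 64*t + 6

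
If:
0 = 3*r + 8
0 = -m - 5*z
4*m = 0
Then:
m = 0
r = -8/3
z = 0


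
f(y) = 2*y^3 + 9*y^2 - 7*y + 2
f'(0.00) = -7.00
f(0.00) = 2.00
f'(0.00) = -7.00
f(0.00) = 2.00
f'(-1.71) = -20.24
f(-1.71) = 30.29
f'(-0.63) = -15.96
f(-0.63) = 9.48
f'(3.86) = 151.88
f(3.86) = 224.10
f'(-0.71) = -16.76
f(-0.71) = 10.79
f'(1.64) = 38.66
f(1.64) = 23.55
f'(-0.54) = -14.97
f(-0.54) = 8.09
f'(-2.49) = -14.62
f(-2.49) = 44.35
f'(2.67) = 83.83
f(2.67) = 85.54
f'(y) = 6*y^2 + 18*y - 7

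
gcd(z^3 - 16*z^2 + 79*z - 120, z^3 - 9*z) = z - 3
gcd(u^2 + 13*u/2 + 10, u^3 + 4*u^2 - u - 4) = u + 4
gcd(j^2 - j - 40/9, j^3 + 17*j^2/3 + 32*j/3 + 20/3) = j + 5/3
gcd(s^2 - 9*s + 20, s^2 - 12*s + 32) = s - 4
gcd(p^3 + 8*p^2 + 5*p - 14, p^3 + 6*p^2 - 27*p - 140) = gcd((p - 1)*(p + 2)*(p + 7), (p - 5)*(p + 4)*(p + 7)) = p + 7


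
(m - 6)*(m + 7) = m^2 + m - 42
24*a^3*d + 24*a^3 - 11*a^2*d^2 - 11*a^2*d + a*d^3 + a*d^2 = (-8*a + d)*(-3*a + d)*(a*d + a)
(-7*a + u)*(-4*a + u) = 28*a^2 - 11*a*u + u^2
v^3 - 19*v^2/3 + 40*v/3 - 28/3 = (v - 7/3)*(v - 2)^2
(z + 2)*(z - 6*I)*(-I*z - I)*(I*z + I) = z^4 + 4*z^3 - 6*I*z^3 + 5*z^2 - 24*I*z^2 + 2*z - 30*I*z - 12*I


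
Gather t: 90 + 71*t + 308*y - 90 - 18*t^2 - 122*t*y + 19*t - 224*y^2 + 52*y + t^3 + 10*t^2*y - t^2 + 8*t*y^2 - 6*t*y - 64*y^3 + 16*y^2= t^3 + t^2*(10*y - 19) + t*(8*y^2 - 128*y + 90) - 64*y^3 - 208*y^2 + 360*y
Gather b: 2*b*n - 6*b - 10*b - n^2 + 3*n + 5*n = b*(2*n - 16) - n^2 + 8*n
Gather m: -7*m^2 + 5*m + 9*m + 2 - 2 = -7*m^2 + 14*m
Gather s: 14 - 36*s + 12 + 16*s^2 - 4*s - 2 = 16*s^2 - 40*s + 24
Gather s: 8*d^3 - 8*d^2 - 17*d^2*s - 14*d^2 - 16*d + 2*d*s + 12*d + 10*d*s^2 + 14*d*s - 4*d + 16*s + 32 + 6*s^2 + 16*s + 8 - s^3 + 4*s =8*d^3 - 22*d^2 - 8*d - s^3 + s^2*(10*d + 6) + s*(-17*d^2 + 16*d + 36) + 40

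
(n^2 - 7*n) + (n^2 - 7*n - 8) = 2*n^2 - 14*n - 8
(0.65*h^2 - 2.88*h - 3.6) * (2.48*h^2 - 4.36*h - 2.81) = 1.612*h^4 - 9.9764*h^3 + 1.8023*h^2 + 23.7888*h + 10.116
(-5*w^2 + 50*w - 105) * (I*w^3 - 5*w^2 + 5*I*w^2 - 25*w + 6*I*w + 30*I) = -5*I*w^5 + 25*w^4 + 25*I*w^4 - 125*w^3 + 115*I*w^3 - 725*w^2 - 375*I*w^2 + 2625*w + 870*I*w - 3150*I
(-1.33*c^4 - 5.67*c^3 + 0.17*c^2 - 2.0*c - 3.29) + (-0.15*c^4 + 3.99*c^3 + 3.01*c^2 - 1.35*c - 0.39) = -1.48*c^4 - 1.68*c^3 + 3.18*c^2 - 3.35*c - 3.68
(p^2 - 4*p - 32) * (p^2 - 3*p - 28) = p^4 - 7*p^3 - 48*p^2 + 208*p + 896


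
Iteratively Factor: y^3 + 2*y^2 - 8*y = (y - 2)*(y^2 + 4*y) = (y - 2)*(y + 4)*(y)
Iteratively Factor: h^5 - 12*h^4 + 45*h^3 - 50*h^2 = (h - 5)*(h^4 - 7*h^3 + 10*h^2) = h*(h - 5)*(h^3 - 7*h^2 + 10*h) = h^2*(h - 5)*(h^2 - 7*h + 10) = h^2*(h - 5)^2*(h - 2)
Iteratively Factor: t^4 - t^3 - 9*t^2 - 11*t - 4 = (t + 1)*(t^3 - 2*t^2 - 7*t - 4) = (t - 4)*(t + 1)*(t^2 + 2*t + 1) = (t - 4)*(t + 1)^2*(t + 1)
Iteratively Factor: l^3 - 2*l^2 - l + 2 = (l - 2)*(l^2 - 1) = (l - 2)*(l - 1)*(l + 1)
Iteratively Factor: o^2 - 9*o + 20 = (o - 4)*(o - 5)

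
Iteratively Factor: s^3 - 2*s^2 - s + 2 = (s - 2)*(s^2 - 1) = (s - 2)*(s - 1)*(s + 1)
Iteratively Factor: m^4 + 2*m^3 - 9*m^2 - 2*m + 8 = (m - 1)*(m^3 + 3*m^2 - 6*m - 8) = (m - 1)*(m + 1)*(m^2 + 2*m - 8) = (m - 1)*(m + 1)*(m + 4)*(m - 2)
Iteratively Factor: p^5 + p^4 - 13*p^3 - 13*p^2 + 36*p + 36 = (p + 2)*(p^4 - p^3 - 11*p^2 + 9*p + 18) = (p - 2)*(p + 2)*(p^3 + p^2 - 9*p - 9) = (p - 2)*(p + 1)*(p + 2)*(p^2 - 9) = (p - 3)*(p - 2)*(p + 1)*(p + 2)*(p + 3)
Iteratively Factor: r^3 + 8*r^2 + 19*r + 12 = (r + 1)*(r^2 + 7*r + 12) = (r + 1)*(r + 4)*(r + 3)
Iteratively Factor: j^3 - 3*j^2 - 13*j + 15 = (j - 5)*(j^2 + 2*j - 3) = (j - 5)*(j + 3)*(j - 1)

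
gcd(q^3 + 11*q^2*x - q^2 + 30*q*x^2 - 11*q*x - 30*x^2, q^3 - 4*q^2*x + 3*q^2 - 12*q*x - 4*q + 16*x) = q - 1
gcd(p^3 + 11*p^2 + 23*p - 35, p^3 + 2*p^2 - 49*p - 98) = p + 7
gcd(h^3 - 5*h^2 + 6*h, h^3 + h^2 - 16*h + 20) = h - 2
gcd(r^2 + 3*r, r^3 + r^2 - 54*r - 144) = r + 3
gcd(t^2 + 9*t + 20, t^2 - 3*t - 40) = t + 5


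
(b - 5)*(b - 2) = b^2 - 7*b + 10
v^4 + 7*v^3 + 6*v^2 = v^2*(v + 1)*(v + 6)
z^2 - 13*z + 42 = (z - 7)*(z - 6)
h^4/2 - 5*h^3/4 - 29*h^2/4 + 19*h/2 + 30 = (h/2 + 1)*(h - 4)*(h - 3)*(h + 5/2)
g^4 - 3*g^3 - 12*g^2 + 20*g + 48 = (g - 4)*(g - 3)*(g + 2)^2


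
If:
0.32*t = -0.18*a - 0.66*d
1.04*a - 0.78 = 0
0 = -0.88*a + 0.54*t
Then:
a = 0.75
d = -0.80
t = 1.22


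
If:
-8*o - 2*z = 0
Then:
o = -z/4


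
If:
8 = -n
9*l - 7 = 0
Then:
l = 7/9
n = -8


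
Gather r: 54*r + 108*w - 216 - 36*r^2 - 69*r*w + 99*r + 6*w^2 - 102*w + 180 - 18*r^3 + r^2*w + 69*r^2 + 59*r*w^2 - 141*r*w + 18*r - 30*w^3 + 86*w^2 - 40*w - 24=-18*r^3 + r^2*(w + 33) + r*(59*w^2 - 210*w + 171) - 30*w^3 + 92*w^2 - 34*w - 60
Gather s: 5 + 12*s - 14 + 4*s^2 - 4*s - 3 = 4*s^2 + 8*s - 12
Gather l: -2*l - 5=-2*l - 5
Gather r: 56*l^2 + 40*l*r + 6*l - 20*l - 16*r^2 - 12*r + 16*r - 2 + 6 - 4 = 56*l^2 - 14*l - 16*r^2 + r*(40*l + 4)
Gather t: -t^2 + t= -t^2 + t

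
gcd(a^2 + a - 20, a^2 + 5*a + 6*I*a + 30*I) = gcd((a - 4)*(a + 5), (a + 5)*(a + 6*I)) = a + 5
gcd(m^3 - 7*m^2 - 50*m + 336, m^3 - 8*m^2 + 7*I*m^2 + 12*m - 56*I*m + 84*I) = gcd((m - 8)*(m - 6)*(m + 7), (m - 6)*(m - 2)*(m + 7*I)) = m - 6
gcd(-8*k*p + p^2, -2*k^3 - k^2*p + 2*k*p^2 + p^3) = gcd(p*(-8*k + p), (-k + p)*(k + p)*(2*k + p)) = 1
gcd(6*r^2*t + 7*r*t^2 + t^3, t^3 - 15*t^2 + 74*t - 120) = 1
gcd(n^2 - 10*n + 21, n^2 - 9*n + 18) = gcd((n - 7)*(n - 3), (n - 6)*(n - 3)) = n - 3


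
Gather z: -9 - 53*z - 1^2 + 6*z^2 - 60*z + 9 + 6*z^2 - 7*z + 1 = 12*z^2 - 120*z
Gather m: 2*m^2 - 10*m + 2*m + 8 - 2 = 2*m^2 - 8*m + 6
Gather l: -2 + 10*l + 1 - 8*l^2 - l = -8*l^2 + 9*l - 1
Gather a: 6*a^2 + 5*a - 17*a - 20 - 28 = 6*a^2 - 12*a - 48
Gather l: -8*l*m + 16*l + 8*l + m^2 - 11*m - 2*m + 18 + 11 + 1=l*(24 - 8*m) + m^2 - 13*m + 30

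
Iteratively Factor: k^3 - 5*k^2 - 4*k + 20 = (k - 2)*(k^2 - 3*k - 10) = (k - 2)*(k + 2)*(k - 5)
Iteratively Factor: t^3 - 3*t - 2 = (t + 1)*(t^2 - t - 2) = (t + 1)^2*(t - 2)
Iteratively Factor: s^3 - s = (s)*(s^2 - 1) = s*(s + 1)*(s - 1)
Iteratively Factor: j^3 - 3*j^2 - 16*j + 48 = (j - 4)*(j^2 + j - 12) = (j - 4)*(j - 3)*(j + 4)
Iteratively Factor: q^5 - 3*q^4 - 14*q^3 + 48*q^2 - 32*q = (q)*(q^4 - 3*q^3 - 14*q^2 + 48*q - 32) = q*(q - 4)*(q^3 + q^2 - 10*q + 8) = q*(q - 4)*(q - 2)*(q^2 + 3*q - 4) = q*(q - 4)*(q - 2)*(q + 4)*(q - 1)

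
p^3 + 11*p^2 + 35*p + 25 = (p + 1)*(p + 5)^2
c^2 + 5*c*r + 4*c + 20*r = (c + 4)*(c + 5*r)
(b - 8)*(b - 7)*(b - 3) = b^3 - 18*b^2 + 101*b - 168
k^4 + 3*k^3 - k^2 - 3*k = k*(k - 1)*(k + 1)*(k + 3)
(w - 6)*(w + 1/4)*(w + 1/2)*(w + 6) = w^4 + 3*w^3/4 - 287*w^2/8 - 27*w - 9/2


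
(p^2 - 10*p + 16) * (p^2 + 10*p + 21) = p^4 - 63*p^2 - 50*p + 336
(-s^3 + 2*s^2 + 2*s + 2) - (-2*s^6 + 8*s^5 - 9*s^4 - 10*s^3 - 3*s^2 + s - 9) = 2*s^6 - 8*s^5 + 9*s^4 + 9*s^3 + 5*s^2 + s + 11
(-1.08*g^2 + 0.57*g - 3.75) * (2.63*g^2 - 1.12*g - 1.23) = -2.8404*g^4 + 2.7087*g^3 - 9.1725*g^2 + 3.4989*g + 4.6125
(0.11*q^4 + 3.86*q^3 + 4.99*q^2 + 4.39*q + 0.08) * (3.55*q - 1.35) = 0.3905*q^5 + 13.5545*q^4 + 12.5035*q^3 + 8.848*q^2 - 5.6425*q - 0.108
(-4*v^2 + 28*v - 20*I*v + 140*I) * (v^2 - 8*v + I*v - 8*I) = -4*v^4 + 60*v^3 - 24*I*v^3 - 204*v^2 + 360*I*v^2 - 300*v - 1344*I*v + 1120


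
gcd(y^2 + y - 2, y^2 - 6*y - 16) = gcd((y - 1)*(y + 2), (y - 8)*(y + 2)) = y + 2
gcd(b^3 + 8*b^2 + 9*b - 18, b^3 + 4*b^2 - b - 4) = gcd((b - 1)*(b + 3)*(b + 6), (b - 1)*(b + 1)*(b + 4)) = b - 1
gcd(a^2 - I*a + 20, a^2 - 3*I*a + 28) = a + 4*I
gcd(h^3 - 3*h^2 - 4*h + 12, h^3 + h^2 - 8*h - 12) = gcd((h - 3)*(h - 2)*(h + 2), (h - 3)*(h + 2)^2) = h^2 - h - 6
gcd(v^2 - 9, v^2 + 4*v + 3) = v + 3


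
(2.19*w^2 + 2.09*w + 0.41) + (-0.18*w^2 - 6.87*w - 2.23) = 2.01*w^2 - 4.78*w - 1.82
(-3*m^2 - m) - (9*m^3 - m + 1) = -9*m^3 - 3*m^2 - 1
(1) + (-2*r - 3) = -2*r - 2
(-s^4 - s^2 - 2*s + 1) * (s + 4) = -s^5 - 4*s^4 - s^3 - 6*s^2 - 7*s + 4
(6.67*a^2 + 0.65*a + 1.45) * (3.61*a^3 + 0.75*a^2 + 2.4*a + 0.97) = 24.0787*a^5 + 7.349*a^4 + 21.73*a^3 + 9.1174*a^2 + 4.1105*a + 1.4065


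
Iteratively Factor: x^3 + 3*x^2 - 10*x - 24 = (x + 4)*(x^2 - x - 6) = (x + 2)*(x + 4)*(x - 3)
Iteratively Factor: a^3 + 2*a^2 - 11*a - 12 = (a - 3)*(a^2 + 5*a + 4) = (a - 3)*(a + 1)*(a + 4)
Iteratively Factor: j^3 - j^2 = (j)*(j^2 - j) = j*(j - 1)*(j)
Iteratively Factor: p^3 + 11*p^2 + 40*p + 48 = (p + 4)*(p^2 + 7*p + 12) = (p + 3)*(p + 4)*(p + 4)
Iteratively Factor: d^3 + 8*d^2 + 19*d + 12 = (d + 4)*(d^2 + 4*d + 3) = (d + 3)*(d + 4)*(d + 1)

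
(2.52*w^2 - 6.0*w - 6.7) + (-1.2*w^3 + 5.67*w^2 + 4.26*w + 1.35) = -1.2*w^3 + 8.19*w^2 - 1.74*w - 5.35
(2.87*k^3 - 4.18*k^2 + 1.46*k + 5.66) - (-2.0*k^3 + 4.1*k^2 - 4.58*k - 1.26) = 4.87*k^3 - 8.28*k^2 + 6.04*k + 6.92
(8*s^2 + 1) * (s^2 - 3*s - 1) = 8*s^4 - 24*s^3 - 7*s^2 - 3*s - 1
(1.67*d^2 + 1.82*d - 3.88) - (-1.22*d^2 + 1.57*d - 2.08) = 2.89*d^2 + 0.25*d - 1.8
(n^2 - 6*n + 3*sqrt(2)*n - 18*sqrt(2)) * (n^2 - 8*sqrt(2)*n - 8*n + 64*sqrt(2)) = n^4 - 14*n^3 - 5*sqrt(2)*n^3 + 70*sqrt(2)*n^2 - 240*sqrt(2)*n + 672*n - 2304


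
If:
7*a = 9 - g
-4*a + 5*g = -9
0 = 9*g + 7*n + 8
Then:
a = 18/13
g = -9/13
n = -23/91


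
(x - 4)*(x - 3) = x^2 - 7*x + 12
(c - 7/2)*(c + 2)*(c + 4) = c^3 + 5*c^2/2 - 13*c - 28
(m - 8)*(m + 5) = m^2 - 3*m - 40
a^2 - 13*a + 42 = (a - 7)*(a - 6)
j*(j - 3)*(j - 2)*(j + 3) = j^4 - 2*j^3 - 9*j^2 + 18*j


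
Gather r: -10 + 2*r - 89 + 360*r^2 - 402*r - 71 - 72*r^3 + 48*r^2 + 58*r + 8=-72*r^3 + 408*r^2 - 342*r - 162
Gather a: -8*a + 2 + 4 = 6 - 8*a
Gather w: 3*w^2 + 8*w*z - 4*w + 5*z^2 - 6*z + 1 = 3*w^2 + w*(8*z - 4) + 5*z^2 - 6*z + 1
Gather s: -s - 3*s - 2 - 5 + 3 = -4*s - 4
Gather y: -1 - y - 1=-y - 2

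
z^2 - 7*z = z*(z - 7)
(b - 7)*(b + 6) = b^2 - b - 42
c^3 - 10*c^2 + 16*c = c*(c - 8)*(c - 2)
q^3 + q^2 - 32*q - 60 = (q - 6)*(q + 2)*(q + 5)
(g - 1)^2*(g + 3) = g^3 + g^2 - 5*g + 3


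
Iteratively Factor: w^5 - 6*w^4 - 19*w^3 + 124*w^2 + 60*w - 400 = (w + 4)*(w^4 - 10*w^3 + 21*w^2 + 40*w - 100) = (w - 5)*(w + 4)*(w^3 - 5*w^2 - 4*w + 20) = (w - 5)^2*(w + 4)*(w^2 - 4) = (w - 5)^2*(w - 2)*(w + 4)*(w + 2)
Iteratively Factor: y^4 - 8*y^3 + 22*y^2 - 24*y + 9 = (y - 3)*(y^3 - 5*y^2 + 7*y - 3) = (y - 3)*(y - 1)*(y^2 - 4*y + 3) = (y - 3)^2*(y - 1)*(y - 1)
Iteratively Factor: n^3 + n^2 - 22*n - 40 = (n + 4)*(n^2 - 3*n - 10) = (n - 5)*(n + 4)*(n + 2)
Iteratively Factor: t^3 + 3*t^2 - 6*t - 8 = (t + 1)*(t^2 + 2*t - 8) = (t + 1)*(t + 4)*(t - 2)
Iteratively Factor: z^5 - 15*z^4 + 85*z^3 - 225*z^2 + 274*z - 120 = (z - 5)*(z^4 - 10*z^3 + 35*z^2 - 50*z + 24) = (z - 5)*(z - 4)*(z^3 - 6*z^2 + 11*z - 6) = (z - 5)*(z - 4)*(z - 2)*(z^2 - 4*z + 3) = (z - 5)*(z - 4)*(z - 3)*(z - 2)*(z - 1)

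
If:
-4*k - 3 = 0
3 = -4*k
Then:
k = -3/4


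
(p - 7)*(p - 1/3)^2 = p^3 - 23*p^2/3 + 43*p/9 - 7/9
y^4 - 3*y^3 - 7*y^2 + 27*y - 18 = (y - 3)*(y - 2)*(y - 1)*(y + 3)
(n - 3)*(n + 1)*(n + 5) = n^3 + 3*n^2 - 13*n - 15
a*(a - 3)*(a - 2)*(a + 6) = a^4 + a^3 - 24*a^2 + 36*a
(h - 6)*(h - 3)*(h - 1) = h^3 - 10*h^2 + 27*h - 18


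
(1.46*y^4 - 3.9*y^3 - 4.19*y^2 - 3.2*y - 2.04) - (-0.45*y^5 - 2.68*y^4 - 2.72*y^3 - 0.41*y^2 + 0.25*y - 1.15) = 0.45*y^5 + 4.14*y^4 - 1.18*y^3 - 3.78*y^2 - 3.45*y - 0.89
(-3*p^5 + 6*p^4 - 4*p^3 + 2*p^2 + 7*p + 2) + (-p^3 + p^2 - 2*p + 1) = -3*p^5 + 6*p^4 - 5*p^3 + 3*p^2 + 5*p + 3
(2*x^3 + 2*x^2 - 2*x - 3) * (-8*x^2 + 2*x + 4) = -16*x^5 - 12*x^4 + 28*x^3 + 28*x^2 - 14*x - 12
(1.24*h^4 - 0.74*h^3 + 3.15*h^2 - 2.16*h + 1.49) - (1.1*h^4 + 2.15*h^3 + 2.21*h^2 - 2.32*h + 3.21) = 0.14*h^4 - 2.89*h^3 + 0.94*h^2 + 0.16*h - 1.72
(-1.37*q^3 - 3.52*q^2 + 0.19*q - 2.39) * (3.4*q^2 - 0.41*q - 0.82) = -4.658*q^5 - 11.4063*q^4 + 3.2126*q^3 - 5.3175*q^2 + 0.8241*q + 1.9598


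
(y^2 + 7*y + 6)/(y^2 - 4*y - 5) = (y + 6)/(y - 5)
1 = 1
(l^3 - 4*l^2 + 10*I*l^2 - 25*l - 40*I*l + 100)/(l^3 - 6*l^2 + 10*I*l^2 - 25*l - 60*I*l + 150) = (l - 4)/(l - 6)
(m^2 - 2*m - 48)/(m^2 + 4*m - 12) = (m - 8)/(m - 2)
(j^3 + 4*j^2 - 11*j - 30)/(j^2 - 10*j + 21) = (j^2 + 7*j + 10)/(j - 7)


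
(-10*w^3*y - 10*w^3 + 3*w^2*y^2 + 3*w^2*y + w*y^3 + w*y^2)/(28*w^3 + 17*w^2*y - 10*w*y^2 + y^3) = w*(-10*w^2*y - 10*w^2 + 3*w*y^2 + 3*w*y + y^3 + y^2)/(28*w^3 + 17*w^2*y - 10*w*y^2 + y^3)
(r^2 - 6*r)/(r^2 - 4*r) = (r - 6)/(r - 4)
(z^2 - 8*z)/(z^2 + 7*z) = (z - 8)/(z + 7)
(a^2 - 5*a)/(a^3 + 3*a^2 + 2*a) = (a - 5)/(a^2 + 3*a + 2)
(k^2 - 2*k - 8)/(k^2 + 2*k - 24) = (k + 2)/(k + 6)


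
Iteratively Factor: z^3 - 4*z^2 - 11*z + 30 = (z - 2)*(z^2 - 2*z - 15) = (z - 5)*(z - 2)*(z + 3)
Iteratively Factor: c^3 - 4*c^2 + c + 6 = (c + 1)*(c^2 - 5*c + 6) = (c - 2)*(c + 1)*(c - 3)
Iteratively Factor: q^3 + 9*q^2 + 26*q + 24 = (q + 2)*(q^2 + 7*q + 12) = (q + 2)*(q + 3)*(q + 4)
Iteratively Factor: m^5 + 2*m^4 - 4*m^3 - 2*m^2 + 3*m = (m - 1)*(m^4 + 3*m^3 - m^2 - 3*m) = (m - 1)*(m + 3)*(m^3 - m) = m*(m - 1)*(m + 3)*(m^2 - 1) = m*(m - 1)^2*(m + 3)*(m + 1)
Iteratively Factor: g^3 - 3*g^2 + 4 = (g - 2)*(g^2 - g - 2) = (g - 2)*(g + 1)*(g - 2)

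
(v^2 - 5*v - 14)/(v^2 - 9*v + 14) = (v + 2)/(v - 2)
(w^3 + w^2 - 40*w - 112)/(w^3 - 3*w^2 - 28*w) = (w + 4)/w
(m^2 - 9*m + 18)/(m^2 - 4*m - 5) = (-m^2 + 9*m - 18)/(-m^2 + 4*m + 5)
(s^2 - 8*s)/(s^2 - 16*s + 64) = s/(s - 8)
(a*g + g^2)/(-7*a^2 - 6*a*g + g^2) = -g/(7*a - g)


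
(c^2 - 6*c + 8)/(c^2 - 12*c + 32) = (c - 2)/(c - 8)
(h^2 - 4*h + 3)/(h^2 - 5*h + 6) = (h - 1)/(h - 2)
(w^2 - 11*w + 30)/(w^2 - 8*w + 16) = (w^2 - 11*w + 30)/(w^2 - 8*w + 16)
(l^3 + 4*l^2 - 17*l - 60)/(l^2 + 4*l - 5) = (l^2 - l - 12)/(l - 1)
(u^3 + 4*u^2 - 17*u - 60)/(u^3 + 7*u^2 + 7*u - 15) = (u - 4)/(u - 1)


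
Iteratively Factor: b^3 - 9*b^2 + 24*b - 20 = (b - 2)*(b^2 - 7*b + 10) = (b - 2)^2*(b - 5)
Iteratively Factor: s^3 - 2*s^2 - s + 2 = (s + 1)*(s^2 - 3*s + 2) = (s - 2)*(s + 1)*(s - 1)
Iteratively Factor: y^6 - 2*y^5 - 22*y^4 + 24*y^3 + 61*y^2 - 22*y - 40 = (y + 1)*(y^5 - 3*y^4 - 19*y^3 + 43*y^2 + 18*y - 40) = (y - 1)*(y + 1)*(y^4 - 2*y^3 - 21*y^2 + 22*y + 40) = (y - 1)*(y + 1)^2*(y^3 - 3*y^2 - 18*y + 40) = (y - 1)*(y + 1)^2*(y + 4)*(y^2 - 7*y + 10) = (y - 5)*(y - 1)*(y + 1)^2*(y + 4)*(y - 2)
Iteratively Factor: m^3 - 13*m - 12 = (m - 4)*(m^2 + 4*m + 3) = (m - 4)*(m + 1)*(m + 3)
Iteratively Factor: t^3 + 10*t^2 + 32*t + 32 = (t + 4)*(t^2 + 6*t + 8) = (t + 2)*(t + 4)*(t + 4)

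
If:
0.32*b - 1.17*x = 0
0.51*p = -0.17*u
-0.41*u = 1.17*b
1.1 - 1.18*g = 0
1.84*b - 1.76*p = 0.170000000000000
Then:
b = 1.02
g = 0.93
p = 0.98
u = -2.92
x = 0.28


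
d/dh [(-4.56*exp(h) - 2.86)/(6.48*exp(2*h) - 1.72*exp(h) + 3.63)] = (29.5488*exp(2*h) + 37.0656*exp(h) - 21.472)*exp(h)/(41.9904*exp(4*h) - 22.2912*exp(3*h) + 50.0032*exp(2*h) - 12.4872*exp(h) + 13.1769)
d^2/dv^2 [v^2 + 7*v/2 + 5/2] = 2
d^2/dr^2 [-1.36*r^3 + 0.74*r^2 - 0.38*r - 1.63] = 1.48 - 8.16*r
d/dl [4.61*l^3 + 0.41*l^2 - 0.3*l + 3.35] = 13.83*l^2 + 0.82*l - 0.3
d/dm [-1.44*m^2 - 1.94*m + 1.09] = -2.88*m - 1.94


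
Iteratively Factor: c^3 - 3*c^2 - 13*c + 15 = (c + 3)*(c^2 - 6*c + 5) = (c - 5)*(c + 3)*(c - 1)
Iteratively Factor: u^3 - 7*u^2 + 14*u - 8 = (u - 1)*(u^2 - 6*u + 8) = (u - 2)*(u - 1)*(u - 4)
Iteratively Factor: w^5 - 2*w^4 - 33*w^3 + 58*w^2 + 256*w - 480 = (w - 2)*(w^4 - 33*w^2 - 8*w + 240) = (w - 2)*(w + 4)*(w^3 - 4*w^2 - 17*w + 60) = (w - 5)*(w - 2)*(w + 4)*(w^2 + w - 12) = (w - 5)*(w - 2)*(w + 4)^2*(w - 3)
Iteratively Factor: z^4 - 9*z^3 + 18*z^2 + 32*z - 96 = (z - 4)*(z^3 - 5*z^2 - 2*z + 24) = (z - 4)*(z - 3)*(z^2 - 2*z - 8) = (z - 4)^2*(z - 3)*(z + 2)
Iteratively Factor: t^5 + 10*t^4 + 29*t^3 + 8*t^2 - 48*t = (t + 4)*(t^4 + 6*t^3 + 5*t^2 - 12*t) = (t + 4)^2*(t^3 + 2*t^2 - 3*t) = t*(t + 4)^2*(t^2 + 2*t - 3) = t*(t - 1)*(t + 4)^2*(t + 3)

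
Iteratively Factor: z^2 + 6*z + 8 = (z + 4)*(z + 2)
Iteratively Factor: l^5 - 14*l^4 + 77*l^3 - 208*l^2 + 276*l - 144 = (l - 3)*(l^4 - 11*l^3 + 44*l^2 - 76*l + 48) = (l - 3)*(l - 2)*(l^3 - 9*l^2 + 26*l - 24) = (l - 3)*(l - 2)^2*(l^2 - 7*l + 12) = (l - 4)*(l - 3)*(l - 2)^2*(l - 3)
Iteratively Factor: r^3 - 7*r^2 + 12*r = (r)*(r^2 - 7*r + 12) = r*(r - 4)*(r - 3)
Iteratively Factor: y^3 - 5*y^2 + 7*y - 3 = (y - 1)*(y^2 - 4*y + 3) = (y - 1)^2*(y - 3)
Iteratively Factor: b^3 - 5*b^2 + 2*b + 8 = (b - 4)*(b^2 - b - 2) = (b - 4)*(b + 1)*(b - 2)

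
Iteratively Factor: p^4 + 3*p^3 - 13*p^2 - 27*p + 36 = (p - 3)*(p^3 + 6*p^2 + 5*p - 12) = (p - 3)*(p - 1)*(p^2 + 7*p + 12) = (p - 3)*(p - 1)*(p + 4)*(p + 3)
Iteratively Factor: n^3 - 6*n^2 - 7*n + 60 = (n + 3)*(n^2 - 9*n + 20) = (n - 5)*(n + 3)*(n - 4)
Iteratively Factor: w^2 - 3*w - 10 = (w - 5)*(w + 2)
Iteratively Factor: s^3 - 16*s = (s)*(s^2 - 16) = s*(s + 4)*(s - 4)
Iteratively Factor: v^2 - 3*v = (v - 3)*(v)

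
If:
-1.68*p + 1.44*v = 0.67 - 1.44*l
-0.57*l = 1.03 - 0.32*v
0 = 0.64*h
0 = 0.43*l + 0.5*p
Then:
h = 0.00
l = -0.73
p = 0.63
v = 1.92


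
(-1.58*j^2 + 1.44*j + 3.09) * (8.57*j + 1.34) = -13.5406*j^3 + 10.2236*j^2 + 28.4109*j + 4.1406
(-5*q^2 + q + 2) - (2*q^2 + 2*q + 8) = -7*q^2 - q - 6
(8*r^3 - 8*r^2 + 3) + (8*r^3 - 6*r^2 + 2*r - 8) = 16*r^3 - 14*r^2 + 2*r - 5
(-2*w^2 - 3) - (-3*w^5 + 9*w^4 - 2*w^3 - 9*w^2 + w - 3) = 3*w^5 - 9*w^4 + 2*w^3 + 7*w^2 - w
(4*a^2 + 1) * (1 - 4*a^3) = -16*a^5 - 4*a^3 + 4*a^2 + 1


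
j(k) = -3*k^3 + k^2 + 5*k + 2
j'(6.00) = -307.00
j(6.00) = -580.00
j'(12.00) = -1267.00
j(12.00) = -4978.00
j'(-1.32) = -13.32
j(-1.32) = 4.04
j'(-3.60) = -118.84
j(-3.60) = 136.93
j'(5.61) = -267.03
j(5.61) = -468.15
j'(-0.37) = 3.03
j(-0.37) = 0.44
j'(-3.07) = -85.96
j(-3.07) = 82.88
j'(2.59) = -50.19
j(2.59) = -30.46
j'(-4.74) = -206.69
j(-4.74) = 320.26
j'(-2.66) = -64.00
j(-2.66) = 52.24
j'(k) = -9*k^2 + 2*k + 5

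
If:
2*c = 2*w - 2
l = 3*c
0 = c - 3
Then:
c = 3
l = 9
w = 4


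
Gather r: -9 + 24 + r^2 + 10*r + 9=r^2 + 10*r + 24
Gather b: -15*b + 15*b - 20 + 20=0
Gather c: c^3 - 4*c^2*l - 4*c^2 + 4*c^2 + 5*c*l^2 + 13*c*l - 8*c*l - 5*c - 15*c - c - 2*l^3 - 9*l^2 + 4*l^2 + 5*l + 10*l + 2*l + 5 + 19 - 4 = c^3 - 4*c^2*l + c*(5*l^2 + 5*l - 21) - 2*l^3 - 5*l^2 + 17*l + 20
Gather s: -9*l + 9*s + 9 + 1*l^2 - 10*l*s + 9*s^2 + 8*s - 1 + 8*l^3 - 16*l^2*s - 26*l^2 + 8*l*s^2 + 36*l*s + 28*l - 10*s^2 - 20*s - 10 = 8*l^3 - 25*l^2 + 19*l + s^2*(8*l - 1) + s*(-16*l^2 + 26*l - 3) - 2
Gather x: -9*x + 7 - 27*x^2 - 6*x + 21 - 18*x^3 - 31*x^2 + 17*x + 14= -18*x^3 - 58*x^2 + 2*x + 42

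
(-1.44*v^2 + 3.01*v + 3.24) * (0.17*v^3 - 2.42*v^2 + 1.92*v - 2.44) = -0.2448*v^5 + 3.9965*v^4 - 9.4982*v^3 + 1.452*v^2 - 1.1236*v - 7.9056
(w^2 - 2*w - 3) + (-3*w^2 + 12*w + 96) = -2*w^2 + 10*w + 93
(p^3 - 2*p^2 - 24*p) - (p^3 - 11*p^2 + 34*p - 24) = 9*p^2 - 58*p + 24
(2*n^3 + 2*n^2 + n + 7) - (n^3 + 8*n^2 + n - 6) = n^3 - 6*n^2 + 13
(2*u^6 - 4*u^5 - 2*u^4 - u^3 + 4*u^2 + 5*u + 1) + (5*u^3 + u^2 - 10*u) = 2*u^6 - 4*u^5 - 2*u^4 + 4*u^3 + 5*u^2 - 5*u + 1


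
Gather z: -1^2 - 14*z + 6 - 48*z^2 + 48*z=-48*z^2 + 34*z + 5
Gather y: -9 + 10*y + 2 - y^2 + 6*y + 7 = -y^2 + 16*y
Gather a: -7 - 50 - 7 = -64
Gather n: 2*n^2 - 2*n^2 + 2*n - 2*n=0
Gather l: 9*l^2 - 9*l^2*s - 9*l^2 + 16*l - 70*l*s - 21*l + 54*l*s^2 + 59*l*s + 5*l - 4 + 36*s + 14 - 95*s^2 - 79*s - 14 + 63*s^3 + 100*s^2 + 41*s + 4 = -9*l^2*s + l*(54*s^2 - 11*s) + 63*s^3 + 5*s^2 - 2*s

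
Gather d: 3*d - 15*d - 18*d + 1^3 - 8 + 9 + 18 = 20 - 30*d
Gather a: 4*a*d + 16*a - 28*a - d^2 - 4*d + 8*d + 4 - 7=a*(4*d - 12) - d^2 + 4*d - 3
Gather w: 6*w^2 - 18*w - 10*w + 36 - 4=6*w^2 - 28*w + 32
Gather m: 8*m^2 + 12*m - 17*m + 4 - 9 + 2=8*m^2 - 5*m - 3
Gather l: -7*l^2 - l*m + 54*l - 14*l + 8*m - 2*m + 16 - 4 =-7*l^2 + l*(40 - m) + 6*m + 12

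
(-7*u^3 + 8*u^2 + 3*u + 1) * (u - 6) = -7*u^4 + 50*u^3 - 45*u^2 - 17*u - 6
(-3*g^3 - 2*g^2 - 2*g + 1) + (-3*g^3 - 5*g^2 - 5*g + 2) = -6*g^3 - 7*g^2 - 7*g + 3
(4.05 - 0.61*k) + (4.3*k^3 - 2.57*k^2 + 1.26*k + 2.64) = 4.3*k^3 - 2.57*k^2 + 0.65*k + 6.69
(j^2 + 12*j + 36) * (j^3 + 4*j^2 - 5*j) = j^5 + 16*j^4 + 79*j^3 + 84*j^2 - 180*j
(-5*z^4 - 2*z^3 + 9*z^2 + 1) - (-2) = -5*z^4 - 2*z^3 + 9*z^2 + 3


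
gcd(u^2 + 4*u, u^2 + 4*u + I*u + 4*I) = u + 4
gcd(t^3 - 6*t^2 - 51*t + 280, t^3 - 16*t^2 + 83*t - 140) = t - 5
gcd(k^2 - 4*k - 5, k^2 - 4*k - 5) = k^2 - 4*k - 5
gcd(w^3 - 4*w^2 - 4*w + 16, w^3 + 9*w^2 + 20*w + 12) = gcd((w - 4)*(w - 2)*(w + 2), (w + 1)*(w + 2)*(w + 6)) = w + 2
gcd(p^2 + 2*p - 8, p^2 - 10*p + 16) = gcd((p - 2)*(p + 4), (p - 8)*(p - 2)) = p - 2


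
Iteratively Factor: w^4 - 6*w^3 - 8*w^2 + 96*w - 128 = (w + 4)*(w^3 - 10*w^2 + 32*w - 32) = (w - 4)*(w + 4)*(w^2 - 6*w + 8) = (w - 4)*(w - 2)*(w + 4)*(w - 4)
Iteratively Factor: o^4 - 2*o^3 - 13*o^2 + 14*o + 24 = (o + 1)*(o^3 - 3*o^2 - 10*o + 24) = (o - 4)*(o + 1)*(o^2 + o - 6) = (o - 4)*(o + 1)*(o + 3)*(o - 2)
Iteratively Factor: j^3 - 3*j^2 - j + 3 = (j - 1)*(j^2 - 2*j - 3) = (j - 1)*(j + 1)*(j - 3)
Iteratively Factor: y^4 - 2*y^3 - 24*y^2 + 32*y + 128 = (y + 2)*(y^3 - 4*y^2 - 16*y + 64) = (y - 4)*(y + 2)*(y^2 - 16) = (y - 4)*(y + 2)*(y + 4)*(y - 4)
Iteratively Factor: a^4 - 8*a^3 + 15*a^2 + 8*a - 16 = (a - 1)*(a^3 - 7*a^2 + 8*a + 16) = (a - 4)*(a - 1)*(a^2 - 3*a - 4) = (a - 4)*(a - 1)*(a + 1)*(a - 4)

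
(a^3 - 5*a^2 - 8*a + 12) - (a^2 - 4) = a^3 - 6*a^2 - 8*a + 16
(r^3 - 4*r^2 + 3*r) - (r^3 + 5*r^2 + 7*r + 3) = -9*r^2 - 4*r - 3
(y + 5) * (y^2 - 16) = y^3 + 5*y^2 - 16*y - 80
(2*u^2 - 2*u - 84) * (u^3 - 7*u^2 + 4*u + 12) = 2*u^5 - 16*u^4 - 62*u^3 + 604*u^2 - 360*u - 1008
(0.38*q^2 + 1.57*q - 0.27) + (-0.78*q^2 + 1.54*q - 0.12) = -0.4*q^2 + 3.11*q - 0.39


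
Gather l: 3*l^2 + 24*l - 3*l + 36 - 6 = 3*l^2 + 21*l + 30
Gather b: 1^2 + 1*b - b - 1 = 0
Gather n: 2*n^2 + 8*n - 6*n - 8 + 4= 2*n^2 + 2*n - 4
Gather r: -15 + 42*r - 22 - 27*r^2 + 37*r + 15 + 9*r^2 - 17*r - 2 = -18*r^2 + 62*r - 24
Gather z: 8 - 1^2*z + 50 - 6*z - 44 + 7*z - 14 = 0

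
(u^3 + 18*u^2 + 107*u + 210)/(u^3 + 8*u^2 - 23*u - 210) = (u + 5)/(u - 5)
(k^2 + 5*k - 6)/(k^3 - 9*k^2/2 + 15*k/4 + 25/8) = 8*(k^2 + 5*k - 6)/(8*k^3 - 36*k^2 + 30*k + 25)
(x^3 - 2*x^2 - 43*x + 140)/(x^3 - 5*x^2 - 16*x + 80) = (x + 7)/(x + 4)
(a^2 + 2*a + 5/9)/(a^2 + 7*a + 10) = (a^2 + 2*a + 5/9)/(a^2 + 7*a + 10)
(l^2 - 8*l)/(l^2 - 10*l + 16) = l/(l - 2)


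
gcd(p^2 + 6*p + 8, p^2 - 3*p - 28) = p + 4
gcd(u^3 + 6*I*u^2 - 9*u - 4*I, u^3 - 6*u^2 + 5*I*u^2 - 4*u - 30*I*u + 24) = u^2 + 5*I*u - 4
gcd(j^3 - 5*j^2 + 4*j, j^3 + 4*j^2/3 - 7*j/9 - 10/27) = 1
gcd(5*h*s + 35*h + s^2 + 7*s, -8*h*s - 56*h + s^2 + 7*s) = s + 7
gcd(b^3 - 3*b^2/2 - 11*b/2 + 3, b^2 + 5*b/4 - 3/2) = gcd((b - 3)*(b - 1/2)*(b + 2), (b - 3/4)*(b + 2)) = b + 2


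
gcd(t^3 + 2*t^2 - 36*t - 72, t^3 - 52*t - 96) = t^2 + 8*t + 12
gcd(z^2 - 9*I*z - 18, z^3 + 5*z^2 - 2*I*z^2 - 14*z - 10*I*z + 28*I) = 1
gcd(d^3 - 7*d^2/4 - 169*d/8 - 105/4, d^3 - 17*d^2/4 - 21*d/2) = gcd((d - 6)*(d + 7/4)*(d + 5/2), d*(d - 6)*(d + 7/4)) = d^2 - 17*d/4 - 21/2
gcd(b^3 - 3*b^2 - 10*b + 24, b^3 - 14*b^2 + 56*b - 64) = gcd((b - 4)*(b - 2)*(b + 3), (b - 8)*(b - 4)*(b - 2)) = b^2 - 6*b + 8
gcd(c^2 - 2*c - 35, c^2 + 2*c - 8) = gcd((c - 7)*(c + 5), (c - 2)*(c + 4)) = 1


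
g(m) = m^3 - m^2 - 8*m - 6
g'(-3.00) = 25.00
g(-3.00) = -18.00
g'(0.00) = -8.00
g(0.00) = -6.00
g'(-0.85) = -4.13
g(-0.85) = -0.54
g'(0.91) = -7.34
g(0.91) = -13.35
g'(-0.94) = -3.47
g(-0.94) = -0.19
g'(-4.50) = 61.75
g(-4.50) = -81.38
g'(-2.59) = 17.30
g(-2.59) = -9.36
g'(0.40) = -8.32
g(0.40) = -9.30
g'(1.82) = -1.70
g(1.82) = -17.84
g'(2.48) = 5.49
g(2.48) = -16.74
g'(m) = 3*m^2 - 2*m - 8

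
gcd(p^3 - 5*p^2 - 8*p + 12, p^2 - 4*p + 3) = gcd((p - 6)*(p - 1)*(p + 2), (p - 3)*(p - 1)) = p - 1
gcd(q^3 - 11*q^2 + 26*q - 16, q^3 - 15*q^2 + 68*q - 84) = q - 2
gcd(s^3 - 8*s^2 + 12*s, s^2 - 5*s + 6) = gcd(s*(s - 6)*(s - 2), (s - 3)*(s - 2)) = s - 2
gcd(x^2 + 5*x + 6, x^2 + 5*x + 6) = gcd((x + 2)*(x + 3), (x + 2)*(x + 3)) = x^2 + 5*x + 6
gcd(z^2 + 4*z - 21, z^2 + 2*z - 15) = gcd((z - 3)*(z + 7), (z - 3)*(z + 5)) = z - 3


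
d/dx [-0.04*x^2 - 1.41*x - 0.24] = -0.08*x - 1.41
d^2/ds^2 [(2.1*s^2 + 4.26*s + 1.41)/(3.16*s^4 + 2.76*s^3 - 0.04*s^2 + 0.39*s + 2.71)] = (125.81856*s^8 + 620.356032*s^7 + 908.582976*s^6 + 529.342272*s^5 - 353.808288*s^4 - 954.150624*s^3 - 516.767544*s^2 - 60.638688*s + 22.575042)/(31.554496*s^12 + 82.680768*s^11 + 71.016576*s^10 + 30.614544*s^9 + 100.692528*s^8 + 150.44328*s^7 + 61.059332*s^6 + 19.50498*s^5 + 87.119088*s^4 + 60.614811*s^3 + 0.355281*s^2 + 8.592597*s + 19.902511)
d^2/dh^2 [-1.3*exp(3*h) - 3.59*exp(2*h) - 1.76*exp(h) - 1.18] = (-11.7*exp(2*h) - 14.36*exp(h) - 1.76)*exp(h)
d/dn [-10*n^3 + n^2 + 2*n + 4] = -30*n^2 + 2*n + 2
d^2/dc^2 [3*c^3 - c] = 18*c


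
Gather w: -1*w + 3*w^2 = 3*w^2 - w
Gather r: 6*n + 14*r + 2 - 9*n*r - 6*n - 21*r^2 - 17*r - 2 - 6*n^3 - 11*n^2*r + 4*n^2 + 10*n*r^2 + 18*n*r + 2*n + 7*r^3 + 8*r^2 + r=-6*n^3 + 4*n^2 + 2*n + 7*r^3 + r^2*(10*n - 13) + r*(-11*n^2 + 9*n - 2)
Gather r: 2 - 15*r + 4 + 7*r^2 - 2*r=7*r^2 - 17*r + 6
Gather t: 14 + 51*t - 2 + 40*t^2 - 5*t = 40*t^2 + 46*t + 12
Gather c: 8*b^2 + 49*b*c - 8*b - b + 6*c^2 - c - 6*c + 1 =8*b^2 - 9*b + 6*c^2 + c*(49*b - 7) + 1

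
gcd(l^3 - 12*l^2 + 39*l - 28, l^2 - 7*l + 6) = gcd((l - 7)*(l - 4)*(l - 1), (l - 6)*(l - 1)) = l - 1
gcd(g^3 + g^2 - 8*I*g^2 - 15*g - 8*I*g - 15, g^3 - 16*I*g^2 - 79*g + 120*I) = g^2 - 8*I*g - 15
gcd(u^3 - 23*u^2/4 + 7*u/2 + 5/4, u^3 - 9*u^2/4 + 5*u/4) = u - 1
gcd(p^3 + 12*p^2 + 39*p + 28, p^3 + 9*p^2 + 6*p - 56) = p^2 + 11*p + 28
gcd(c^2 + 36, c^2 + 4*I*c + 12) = c + 6*I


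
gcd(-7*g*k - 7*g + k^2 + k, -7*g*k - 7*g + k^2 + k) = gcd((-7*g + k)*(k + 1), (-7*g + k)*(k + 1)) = 7*g*k + 7*g - k^2 - k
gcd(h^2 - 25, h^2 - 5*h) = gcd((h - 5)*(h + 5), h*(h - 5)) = h - 5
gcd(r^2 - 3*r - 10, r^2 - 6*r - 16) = r + 2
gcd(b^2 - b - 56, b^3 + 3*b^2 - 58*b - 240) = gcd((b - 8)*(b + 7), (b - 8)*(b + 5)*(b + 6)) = b - 8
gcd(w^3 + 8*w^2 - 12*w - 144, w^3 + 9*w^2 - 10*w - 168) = w^2 + 2*w - 24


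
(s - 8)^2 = s^2 - 16*s + 64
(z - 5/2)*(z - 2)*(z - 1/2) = z^3 - 5*z^2 + 29*z/4 - 5/2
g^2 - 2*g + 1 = (g - 1)^2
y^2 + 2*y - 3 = (y - 1)*(y + 3)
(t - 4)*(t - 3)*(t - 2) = t^3 - 9*t^2 + 26*t - 24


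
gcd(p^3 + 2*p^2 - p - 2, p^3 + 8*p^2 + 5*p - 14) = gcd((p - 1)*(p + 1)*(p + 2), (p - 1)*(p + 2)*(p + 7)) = p^2 + p - 2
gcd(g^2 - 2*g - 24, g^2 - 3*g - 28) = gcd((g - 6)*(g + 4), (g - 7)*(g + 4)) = g + 4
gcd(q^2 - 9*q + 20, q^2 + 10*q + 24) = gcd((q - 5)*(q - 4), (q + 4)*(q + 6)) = 1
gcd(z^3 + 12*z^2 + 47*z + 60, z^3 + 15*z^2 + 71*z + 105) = z^2 + 8*z + 15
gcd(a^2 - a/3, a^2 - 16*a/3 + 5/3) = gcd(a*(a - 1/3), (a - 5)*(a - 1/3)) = a - 1/3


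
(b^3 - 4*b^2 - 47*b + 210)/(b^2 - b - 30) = (b^2 + 2*b - 35)/(b + 5)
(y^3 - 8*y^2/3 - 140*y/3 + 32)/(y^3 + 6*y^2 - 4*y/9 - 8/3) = 3*(y - 8)/(3*y + 2)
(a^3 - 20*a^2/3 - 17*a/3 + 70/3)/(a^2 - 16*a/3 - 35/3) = (3*a^2 + a - 10)/(3*a + 5)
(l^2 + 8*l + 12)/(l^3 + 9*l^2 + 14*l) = (l + 6)/(l*(l + 7))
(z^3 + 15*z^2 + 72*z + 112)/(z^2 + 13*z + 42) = (z^2 + 8*z + 16)/(z + 6)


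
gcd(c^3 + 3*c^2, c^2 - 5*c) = c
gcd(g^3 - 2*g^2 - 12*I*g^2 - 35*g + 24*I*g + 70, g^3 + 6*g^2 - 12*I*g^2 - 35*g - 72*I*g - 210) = g^2 - 12*I*g - 35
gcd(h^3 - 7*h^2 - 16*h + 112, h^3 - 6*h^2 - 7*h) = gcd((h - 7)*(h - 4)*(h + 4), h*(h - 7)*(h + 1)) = h - 7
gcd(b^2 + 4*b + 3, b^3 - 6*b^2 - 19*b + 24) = b + 3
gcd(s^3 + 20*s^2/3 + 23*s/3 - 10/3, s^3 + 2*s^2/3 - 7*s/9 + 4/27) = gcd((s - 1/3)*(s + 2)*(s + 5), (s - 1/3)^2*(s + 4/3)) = s - 1/3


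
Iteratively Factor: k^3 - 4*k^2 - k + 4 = (k - 1)*(k^2 - 3*k - 4) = (k - 1)*(k + 1)*(k - 4)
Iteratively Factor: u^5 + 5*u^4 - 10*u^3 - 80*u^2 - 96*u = (u)*(u^4 + 5*u^3 - 10*u^2 - 80*u - 96) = u*(u + 3)*(u^3 + 2*u^2 - 16*u - 32) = u*(u + 3)*(u + 4)*(u^2 - 2*u - 8) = u*(u + 2)*(u + 3)*(u + 4)*(u - 4)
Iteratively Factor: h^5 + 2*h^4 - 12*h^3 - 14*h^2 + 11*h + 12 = (h - 3)*(h^4 + 5*h^3 + 3*h^2 - 5*h - 4) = (h - 3)*(h - 1)*(h^3 + 6*h^2 + 9*h + 4) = (h - 3)*(h - 1)*(h + 1)*(h^2 + 5*h + 4) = (h - 3)*(h - 1)*(h + 1)*(h + 4)*(h + 1)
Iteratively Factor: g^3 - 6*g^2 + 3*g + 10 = (g + 1)*(g^2 - 7*g + 10) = (g - 5)*(g + 1)*(g - 2)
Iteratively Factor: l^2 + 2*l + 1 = (l + 1)*(l + 1)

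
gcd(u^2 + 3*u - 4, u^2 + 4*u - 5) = u - 1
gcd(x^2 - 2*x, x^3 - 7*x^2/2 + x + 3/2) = 1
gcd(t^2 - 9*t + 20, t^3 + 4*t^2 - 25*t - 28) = t - 4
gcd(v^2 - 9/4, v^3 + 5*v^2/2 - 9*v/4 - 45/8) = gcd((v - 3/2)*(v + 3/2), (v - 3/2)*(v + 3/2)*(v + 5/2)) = v^2 - 9/4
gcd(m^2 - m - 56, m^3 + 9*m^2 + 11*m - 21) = m + 7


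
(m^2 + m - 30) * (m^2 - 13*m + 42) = m^4 - 12*m^3 - m^2 + 432*m - 1260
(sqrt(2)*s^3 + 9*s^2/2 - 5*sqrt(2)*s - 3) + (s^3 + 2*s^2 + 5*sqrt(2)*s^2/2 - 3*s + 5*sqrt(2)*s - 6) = s^3 + sqrt(2)*s^3 + 5*sqrt(2)*s^2/2 + 13*s^2/2 - 3*s - 9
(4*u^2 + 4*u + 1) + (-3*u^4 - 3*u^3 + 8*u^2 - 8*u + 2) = -3*u^4 - 3*u^3 + 12*u^2 - 4*u + 3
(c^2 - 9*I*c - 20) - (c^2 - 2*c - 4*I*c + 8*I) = 2*c - 5*I*c - 20 - 8*I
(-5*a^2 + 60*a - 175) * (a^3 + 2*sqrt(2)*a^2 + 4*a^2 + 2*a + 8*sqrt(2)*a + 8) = -5*a^5 - 10*sqrt(2)*a^4 + 40*a^4 + 55*a^3 + 80*sqrt(2)*a^3 - 620*a^2 + 130*sqrt(2)*a^2 - 1400*sqrt(2)*a + 130*a - 1400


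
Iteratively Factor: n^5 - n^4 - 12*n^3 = (n + 3)*(n^4 - 4*n^3) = (n - 4)*(n + 3)*(n^3) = n*(n - 4)*(n + 3)*(n^2) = n^2*(n - 4)*(n + 3)*(n)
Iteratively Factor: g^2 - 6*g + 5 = (g - 1)*(g - 5)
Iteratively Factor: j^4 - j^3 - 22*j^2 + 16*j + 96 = (j + 2)*(j^3 - 3*j^2 - 16*j + 48) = (j + 2)*(j + 4)*(j^2 - 7*j + 12) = (j - 3)*(j + 2)*(j + 4)*(j - 4)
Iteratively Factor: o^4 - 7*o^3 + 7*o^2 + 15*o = (o)*(o^3 - 7*o^2 + 7*o + 15) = o*(o - 5)*(o^2 - 2*o - 3) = o*(o - 5)*(o + 1)*(o - 3)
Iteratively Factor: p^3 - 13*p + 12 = (p - 3)*(p^2 + 3*p - 4) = (p - 3)*(p - 1)*(p + 4)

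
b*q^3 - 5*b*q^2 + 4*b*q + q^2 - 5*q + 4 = (q - 4)*(q - 1)*(b*q + 1)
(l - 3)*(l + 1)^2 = l^3 - l^2 - 5*l - 3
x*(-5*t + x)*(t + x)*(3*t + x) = -15*t^3*x - 17*t^2*x^2 - t*x^3 + x^4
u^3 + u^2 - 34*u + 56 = (u - 4)*(u - 2)*(u + 7)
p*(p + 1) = p^2 + p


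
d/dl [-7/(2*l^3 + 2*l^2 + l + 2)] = 7*(6*l^2 + 4*l + 1)/(2*l^3 + 2*l^2 + l + 2)^2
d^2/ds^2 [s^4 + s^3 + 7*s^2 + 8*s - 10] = 12*s^2 + 6*s + 14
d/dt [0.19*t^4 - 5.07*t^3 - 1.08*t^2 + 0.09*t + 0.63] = 0.76*t^3 - 15.21*t^2 - 2.16*t + 0.09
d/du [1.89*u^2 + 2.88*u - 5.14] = 3.78*u + 2.88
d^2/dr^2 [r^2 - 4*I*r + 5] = 2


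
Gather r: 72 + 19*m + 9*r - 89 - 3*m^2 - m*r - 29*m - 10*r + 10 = -3*m^2 - 10*m + r*(-m - 1) - 7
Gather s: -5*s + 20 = 20 - 5*s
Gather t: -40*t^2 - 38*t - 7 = -40*t^2 - 38*t - 7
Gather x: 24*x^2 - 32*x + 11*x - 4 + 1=24*x^2 - 21*x - 3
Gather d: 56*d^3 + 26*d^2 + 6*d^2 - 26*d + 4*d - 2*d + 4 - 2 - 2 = 56*d^3 + 32*d^2 - 24*d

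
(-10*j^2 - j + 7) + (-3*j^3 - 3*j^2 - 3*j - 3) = -3*j^3 - 13*j^2 - 4*j + 4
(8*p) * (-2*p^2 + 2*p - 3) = -16*p^3 + 16*p^2 - 24*p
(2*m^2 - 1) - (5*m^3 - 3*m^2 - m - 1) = -5*m^3 + 5*m^2 + m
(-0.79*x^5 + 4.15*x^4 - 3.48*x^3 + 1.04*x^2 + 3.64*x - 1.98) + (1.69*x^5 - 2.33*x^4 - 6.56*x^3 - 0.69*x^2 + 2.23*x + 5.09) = 0.9*x^5 + 1.82*x^4 - 10.04*x^3 + 0.35*x^2 + 5.87*x + 3.11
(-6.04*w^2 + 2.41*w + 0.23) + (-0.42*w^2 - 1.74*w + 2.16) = -6.46*w^2 + 0.67*w + 2.39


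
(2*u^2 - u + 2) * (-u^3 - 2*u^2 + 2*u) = -2*u^5 - 3*u^4 + 4*u^3 - 6*u^2 + 4*u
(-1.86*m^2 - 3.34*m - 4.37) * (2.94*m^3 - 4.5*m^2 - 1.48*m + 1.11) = -5.4684*m^5 - 1.4496*m^4 + 4.935*m^3 + 22.5436*m^2 + 2.7602*m - 4.8507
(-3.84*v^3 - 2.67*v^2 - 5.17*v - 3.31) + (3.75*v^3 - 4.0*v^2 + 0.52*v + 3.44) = -0.0899999999999999*v^3 - 6.67*v^2 - 4.65*v + 0.13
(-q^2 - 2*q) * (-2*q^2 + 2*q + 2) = 2*q^4 + 2*q^3 - 6*q^2 - 4*q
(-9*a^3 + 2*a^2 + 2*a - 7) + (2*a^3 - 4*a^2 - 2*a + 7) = -7*a^3 - 2*a^2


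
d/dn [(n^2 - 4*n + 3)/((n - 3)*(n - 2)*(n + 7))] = (-n^2 + 2*n - 9)/(n^4 + 10*n^3 - 3*n^2 - 140*n + 196)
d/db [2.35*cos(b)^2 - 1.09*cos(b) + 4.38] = (1.09 - 4.7*cos(b))*sin(b)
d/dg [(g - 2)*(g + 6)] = 2*g + 4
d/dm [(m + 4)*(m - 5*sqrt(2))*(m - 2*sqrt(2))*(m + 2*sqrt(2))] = 4*m^3 - 15*sqrt(2)*m^2 + 12*m^2 - 40*sqrt(2)*m - 16*m - 32 + 40*sqrt(2)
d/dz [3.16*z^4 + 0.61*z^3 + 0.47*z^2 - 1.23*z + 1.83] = 12.64*z^3 + 1.83*z^2 + 0.94*z - 1.23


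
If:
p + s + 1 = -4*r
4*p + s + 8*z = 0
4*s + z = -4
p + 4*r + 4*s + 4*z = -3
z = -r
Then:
No Solution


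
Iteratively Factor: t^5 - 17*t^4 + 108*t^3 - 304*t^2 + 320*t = (t)*(t^4 - 17*t^3 + 108*t^2 - 304*t + 320) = t*(t - 5)*(t^3 - 12*t^2 + 48*t - 64) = t*(t - 5)*(t - 4)*(t^2 - 8*t + 16) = t*(t - 5)*(t - 4)^2*(t - 4)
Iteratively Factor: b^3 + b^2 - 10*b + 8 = (b - 1)*(b^2 + 2*b - 8) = (b - 1)*(b + 4)*(b - 2)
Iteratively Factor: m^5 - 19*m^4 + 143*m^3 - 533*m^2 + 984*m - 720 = (m - 3)*(m^4 - 16*m^3 + 95*m^2 - 248*m + 240) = (m - 5)*(m - 3)*(m^3 - 11*m^2 + 40*m - 48) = (m - 5)*(m - 4)*(m - 3)*(m^2 - 7*m + 12) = (m - 5)*(m - 4)^2*(m - 3)*(m - 3)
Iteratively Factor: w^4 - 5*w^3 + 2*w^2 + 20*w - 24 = (w - 2)*(w^3 - 3*w^2 - 4*w + 12) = (w - 2)*(w + 2)*(w^2 - 5*w + 6) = (w - 2)^2*(w + 2)*(w - 3)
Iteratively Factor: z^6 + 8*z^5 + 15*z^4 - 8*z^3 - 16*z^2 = (z + 1)*(z^5 + 7*z^4 + 8*z^3 - 16*z^2) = z*(z + 1)*(z^4 + 7*z^3 + 8*z^2 - 16*z) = z*(z + 1)*(z + 4)*(z^3 + 3*z^2 - 4*z) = z*(z + 1)*(z + 4)^2*(z^2 - z) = z^2*(z + 1)*(z + 4)^2*(z - 1)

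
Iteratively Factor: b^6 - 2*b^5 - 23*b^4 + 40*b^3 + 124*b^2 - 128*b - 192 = (b + 2)*(b^5 - 4*b^4 - 15*b^3 + 70*b^2 - 16*b - 96) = (b - 2)*(b + 2)*(b^4 - 2*b^3 - 19*b^2 + 32*b + 48) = (b - 3)*(b - 2)*(b + 2)*(b^3 + b^2 - 16*b - 16) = (b - 3)*(b - 2)*(b + 1)*(b + 2)*(b^2 - 16) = (b - 3)*(b - 2)*(b + 1)*(b + 2)*(b + 4)*(b - 4)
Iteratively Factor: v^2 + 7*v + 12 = (v + 3)*(v + 4)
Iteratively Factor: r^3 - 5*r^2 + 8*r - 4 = (r - 2)*(r^2 - 3*r + 2) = (r - 2)^2*(r - 1)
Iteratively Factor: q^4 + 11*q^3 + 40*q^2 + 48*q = (q)*(q^3 + 11*q^2 + 40*q + 48) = q*(q + 4)*(q^2 + 7*q + 12) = q*(q + 4)^2*(q + 3)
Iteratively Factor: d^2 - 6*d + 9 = (d - 3)*(d - 3)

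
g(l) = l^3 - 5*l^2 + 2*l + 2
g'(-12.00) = 554.00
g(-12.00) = -2470.00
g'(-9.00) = 335.00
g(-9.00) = -1150.00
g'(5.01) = 27.20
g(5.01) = 12.27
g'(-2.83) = 54.33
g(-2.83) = -66.37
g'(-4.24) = 98.33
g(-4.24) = -172.59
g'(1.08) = -5.30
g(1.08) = -0.41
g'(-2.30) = 40.87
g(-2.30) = -41.22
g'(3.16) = 0.36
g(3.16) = -10.05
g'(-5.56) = 150.34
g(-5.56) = -335.57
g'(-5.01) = 127.40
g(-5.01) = -259.27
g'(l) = 3*l^2 - 10*l + 2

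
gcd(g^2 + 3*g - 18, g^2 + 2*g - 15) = g - 3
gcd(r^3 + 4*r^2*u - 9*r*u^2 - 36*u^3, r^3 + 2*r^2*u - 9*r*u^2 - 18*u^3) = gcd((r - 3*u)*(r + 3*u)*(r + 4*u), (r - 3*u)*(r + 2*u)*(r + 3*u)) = r^2 - 9*u^2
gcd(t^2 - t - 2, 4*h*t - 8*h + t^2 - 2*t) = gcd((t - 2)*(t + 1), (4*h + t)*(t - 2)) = t - 2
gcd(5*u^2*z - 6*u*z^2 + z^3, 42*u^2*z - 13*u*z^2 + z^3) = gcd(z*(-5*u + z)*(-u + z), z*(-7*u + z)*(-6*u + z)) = z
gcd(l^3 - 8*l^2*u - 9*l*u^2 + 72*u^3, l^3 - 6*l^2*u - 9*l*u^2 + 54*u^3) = -l^2 + 9*u^2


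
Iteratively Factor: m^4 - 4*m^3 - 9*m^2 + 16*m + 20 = (m + 1)*(m^3 - 5*m^2 - 4*m + 20) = (m - 2)*(m + 1)*(m^2 - 3*m - 10) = (m - 5)*(m - 2)*(m + 1)*(m + 2)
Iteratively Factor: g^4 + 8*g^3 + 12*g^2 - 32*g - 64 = (g - 2)*(g^3 + 10*g^2 + 32*g + 32) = (g - 2)*(g + 4)*(g^2 + 6*g + 8) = (g - 2)*(g + 2)*(g + 4)*(g + 4)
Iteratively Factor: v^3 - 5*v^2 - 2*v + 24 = (v - 4)*(v^2 - v - 6) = (v - 4)*(v + 2)*(v - 3)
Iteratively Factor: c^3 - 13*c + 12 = (c - 3)*(c^2 + 3*c - 4) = (c - 3)*(c + 4)*(c - 1)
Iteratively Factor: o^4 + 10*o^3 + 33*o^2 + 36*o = (o + 3)*(o^3 + 7*o^2 + 12*o) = (o + 3)*(o + 4)*(o^2 + 3*o) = o*(o + 3)*(o + 4)*(o + 3)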